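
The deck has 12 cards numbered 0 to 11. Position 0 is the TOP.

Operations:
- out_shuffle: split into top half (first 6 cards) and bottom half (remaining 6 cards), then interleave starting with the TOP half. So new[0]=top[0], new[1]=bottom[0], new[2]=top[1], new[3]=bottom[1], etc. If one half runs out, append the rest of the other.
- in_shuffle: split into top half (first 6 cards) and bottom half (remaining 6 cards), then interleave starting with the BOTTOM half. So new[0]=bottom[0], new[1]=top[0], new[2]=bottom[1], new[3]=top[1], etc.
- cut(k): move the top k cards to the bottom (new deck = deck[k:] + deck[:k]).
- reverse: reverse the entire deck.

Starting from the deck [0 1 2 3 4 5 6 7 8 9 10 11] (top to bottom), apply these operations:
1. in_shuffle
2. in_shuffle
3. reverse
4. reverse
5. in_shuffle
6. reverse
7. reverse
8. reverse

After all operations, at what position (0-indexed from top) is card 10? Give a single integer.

After op 1 (in_shuffle): [6 0 7 1 8 2 9 3 10 4 11 5]
After op 2 (in_shuffle): [9 6 3 0 10 7 4 1 11 8 5 2]
After op 3 (reverse): [2 5 8 11 1 4 7 10 0 3 6 9]
After op 4 (reverse): [9 6 3 0 10 7 4 1 11 8 5 2]
After op 5 (in_shuffle): [4 9 1 6 11 3 8 0 5 10 2 7]
After op 6 (reverse): [7 2 10 5 0 8 3 11 6 1 9 4]
After op 7 (reverse): [4 9 1 6 11 3 8 0 5 10 2 7]
After op 8 (reverse): [7 2 10 5 0 8 3 11 6 1 9 4]
Card 10 is at position 2.

Answer: 2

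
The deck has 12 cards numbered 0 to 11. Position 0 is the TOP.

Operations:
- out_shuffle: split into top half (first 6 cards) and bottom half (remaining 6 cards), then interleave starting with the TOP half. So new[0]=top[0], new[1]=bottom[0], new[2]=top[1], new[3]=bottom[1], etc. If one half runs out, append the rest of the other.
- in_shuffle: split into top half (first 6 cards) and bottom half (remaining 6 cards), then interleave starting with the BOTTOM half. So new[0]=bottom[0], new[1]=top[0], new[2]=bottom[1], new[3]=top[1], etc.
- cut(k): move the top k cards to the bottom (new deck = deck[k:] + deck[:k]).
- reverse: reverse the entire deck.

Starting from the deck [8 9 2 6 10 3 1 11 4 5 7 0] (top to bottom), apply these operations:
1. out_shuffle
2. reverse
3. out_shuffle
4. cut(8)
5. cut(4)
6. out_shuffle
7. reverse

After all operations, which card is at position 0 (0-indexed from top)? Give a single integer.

Answer: 8

Derivation:
After op 1 (out_shuffle): [8 1 9 11 2 4 6 5 10 7 3 0]
After op 2 (reverse): [0 3 7 10 5 6 4 2 11 9 1 8]
After op 3 (out_shuffle): [0 4 3 2 7 11 10 9 5 1 6 8]
After op 4 (cut(8)): [5 1 6 8 0 4 3 2 7 11 10 9]
After op 5 (cut(4)): [0 4 3 2 7 11 10 9 5 1 6 8]
After op 6 (out_shuffle): [0 10 4 9 3 5 2 1 7 6 11 8]
After op 7 (reverse): [8 11 6 7 1 2 5 3 9 4 10 0]
Position 0: card 8.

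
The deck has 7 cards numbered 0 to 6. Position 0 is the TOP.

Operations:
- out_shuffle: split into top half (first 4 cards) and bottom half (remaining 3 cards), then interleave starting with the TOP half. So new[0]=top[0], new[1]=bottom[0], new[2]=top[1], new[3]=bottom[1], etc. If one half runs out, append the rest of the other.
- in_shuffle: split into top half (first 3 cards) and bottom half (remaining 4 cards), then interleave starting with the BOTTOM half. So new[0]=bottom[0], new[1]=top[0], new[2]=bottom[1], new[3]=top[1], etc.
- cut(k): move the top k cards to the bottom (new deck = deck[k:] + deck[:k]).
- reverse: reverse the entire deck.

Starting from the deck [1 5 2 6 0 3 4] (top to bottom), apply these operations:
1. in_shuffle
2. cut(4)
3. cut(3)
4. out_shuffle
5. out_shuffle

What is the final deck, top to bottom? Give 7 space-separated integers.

Answer: 6 0 3 4 1 5 2

Derivation:
After op 1 (in_shuffle): [6 1 0 5 3 2 4]
After op 2 (cut(4)): [3 2 4 6 1 0 5]
After op 3 (cut(3)): [6 1 0 5 3 2 4]
After op 4 (out_shuffle): [6 3 1 2 0 4 5]
After op 5 (out_shuffle): [6 0 3 4 1 5 2]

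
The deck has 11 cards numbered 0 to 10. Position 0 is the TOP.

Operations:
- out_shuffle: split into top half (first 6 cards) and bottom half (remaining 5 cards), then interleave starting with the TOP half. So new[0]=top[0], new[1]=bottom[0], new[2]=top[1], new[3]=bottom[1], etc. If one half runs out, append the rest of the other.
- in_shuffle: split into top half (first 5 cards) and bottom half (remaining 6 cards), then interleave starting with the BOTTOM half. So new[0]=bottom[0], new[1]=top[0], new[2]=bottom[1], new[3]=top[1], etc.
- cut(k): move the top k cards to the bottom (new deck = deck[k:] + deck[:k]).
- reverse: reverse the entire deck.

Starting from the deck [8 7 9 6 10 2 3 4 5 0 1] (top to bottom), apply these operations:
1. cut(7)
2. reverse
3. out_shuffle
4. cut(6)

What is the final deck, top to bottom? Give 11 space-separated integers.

After op 1 (cut(7)): [4 5 0 1 8 7 9 6 10 2 3]
After op 2 (reverse): [3 2 10 6 9 7 8 1 0 5 4]
After op 3 (out_shuffle): [3 8 2 1 10 0 6 5 9 4 7]
After op 4 (cut(6)): [6 5 9 4 7 3 8 2 1 10 0]

Answer: 6 5 9 4 7 3 8 2 1 10 0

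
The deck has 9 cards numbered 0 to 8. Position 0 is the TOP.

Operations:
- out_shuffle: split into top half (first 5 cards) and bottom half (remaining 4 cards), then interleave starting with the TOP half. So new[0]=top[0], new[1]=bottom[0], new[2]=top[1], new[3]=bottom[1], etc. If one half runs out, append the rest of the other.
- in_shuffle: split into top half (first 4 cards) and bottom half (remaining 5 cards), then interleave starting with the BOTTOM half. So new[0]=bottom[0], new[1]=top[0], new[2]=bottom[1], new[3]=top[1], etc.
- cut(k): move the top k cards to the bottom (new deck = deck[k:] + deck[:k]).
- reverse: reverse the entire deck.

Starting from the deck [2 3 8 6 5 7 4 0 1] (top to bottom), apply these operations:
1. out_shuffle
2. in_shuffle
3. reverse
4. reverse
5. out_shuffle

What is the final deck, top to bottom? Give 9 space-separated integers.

Answer: 8 3 2 1 0 4 7 5 6

Derivation:
After op 1 (out_shuffle): [2 7 3 4 8 0 6 1 5]
After op 2 (in_shuffle): [8 2 0 7 6 3 1 4 5]
After op 3 (reverse): [5 4 1 3 6 7 0 2 8]
After op 4 (reverse): [8 2 0 7 6 3 1 4 5]
After op 5 (out_shuffle): [8 3 2 1 0 4 7 5 6]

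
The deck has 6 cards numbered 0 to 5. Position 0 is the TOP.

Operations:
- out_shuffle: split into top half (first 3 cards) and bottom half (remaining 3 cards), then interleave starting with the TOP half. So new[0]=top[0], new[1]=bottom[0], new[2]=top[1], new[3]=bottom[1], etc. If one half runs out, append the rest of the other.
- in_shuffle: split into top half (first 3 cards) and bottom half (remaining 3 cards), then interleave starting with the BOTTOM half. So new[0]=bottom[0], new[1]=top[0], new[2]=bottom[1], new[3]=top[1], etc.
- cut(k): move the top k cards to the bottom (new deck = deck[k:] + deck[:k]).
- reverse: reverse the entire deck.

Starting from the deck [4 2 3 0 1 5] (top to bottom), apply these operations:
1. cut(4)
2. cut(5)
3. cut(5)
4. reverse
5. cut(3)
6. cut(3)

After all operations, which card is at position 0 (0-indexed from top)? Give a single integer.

Answer: 2

Derivation:
After op 1 (cut(4)): [1 5 4 2 3 0]
After op 2 (cut(5)): [0 1 5 4 2 3]
After op 3 (cut(5)): [3 0 1 5 4 2]
After op 4 (reverse): [2 4 5 1 0 3]
After op 5 (cut(3)): [1 0 3 2 4 5]
After op 6 (cut(3)): [2 4 5 1 0 3]
Position 0: card 2.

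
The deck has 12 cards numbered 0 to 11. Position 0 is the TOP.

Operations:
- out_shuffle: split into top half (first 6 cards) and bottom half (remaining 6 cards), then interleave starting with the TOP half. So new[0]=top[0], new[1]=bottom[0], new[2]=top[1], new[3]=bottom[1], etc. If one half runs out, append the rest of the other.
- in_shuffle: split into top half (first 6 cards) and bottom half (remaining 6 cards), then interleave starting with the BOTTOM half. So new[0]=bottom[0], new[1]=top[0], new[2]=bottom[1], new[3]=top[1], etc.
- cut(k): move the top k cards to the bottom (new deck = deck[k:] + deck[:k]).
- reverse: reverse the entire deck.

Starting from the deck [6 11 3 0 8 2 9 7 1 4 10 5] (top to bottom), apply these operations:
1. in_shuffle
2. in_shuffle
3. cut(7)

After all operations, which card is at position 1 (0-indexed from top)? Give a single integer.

Answer: 5

Derivation:
After op 1 (in_shuffle): [9 6 7 11 1 3 4 0 10 8 5 2]
After op 2 (in_shuffle): [4 9 0 6 10 7 8 11 5 1 2 3]
After op 3 (cut(7)): [11 5 1 2 3 4 9 0 6 10 7 8]
Position 1: card 5.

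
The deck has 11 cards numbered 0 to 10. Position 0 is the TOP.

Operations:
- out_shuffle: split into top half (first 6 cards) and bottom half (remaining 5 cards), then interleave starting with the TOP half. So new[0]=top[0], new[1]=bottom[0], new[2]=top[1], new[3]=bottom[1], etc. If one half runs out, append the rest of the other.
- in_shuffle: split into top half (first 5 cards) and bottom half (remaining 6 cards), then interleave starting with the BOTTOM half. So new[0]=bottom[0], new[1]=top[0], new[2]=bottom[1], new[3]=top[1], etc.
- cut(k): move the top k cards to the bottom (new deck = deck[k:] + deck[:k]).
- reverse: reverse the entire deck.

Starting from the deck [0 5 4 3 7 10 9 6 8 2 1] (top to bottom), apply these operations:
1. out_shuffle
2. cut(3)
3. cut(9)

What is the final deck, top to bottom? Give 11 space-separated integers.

After op 1 (out_shuffle): [0 9 5 6 4 8 3 2 7 1 10]
After op 2 (cut(3)): [6 4 8 3 2 7 1 10 0 9 5]
After op 3 (cut(9)): [9 5 6 4 8 3 2 7 1 10 0]

Answer: 9 5 6 4 8 3 2 7 1 10 0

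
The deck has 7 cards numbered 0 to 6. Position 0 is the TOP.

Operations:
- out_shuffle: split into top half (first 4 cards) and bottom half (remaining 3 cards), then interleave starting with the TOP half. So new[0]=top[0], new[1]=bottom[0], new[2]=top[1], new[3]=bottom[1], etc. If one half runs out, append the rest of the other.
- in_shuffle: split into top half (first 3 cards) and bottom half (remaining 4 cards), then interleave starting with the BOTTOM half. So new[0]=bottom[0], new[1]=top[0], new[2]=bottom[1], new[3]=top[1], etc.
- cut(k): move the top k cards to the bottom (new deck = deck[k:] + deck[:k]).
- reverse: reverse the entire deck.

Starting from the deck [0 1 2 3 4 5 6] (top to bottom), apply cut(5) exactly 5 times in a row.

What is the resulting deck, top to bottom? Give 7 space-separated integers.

Answer: 4 5 6 0 1 2 3

Derivation:
After op 1 (cut(5)): [5 6 0 1 2 3 4]
After op 2 (cut(5)): [3 4 5 6 0 1 2]
After op 3 (cut(5)): [1 2 3 4 5 6 0]
After op 4 (cut(5)): [6 0 1 2 3 4 5]
After op 5 (cut(5)): [4 5 6 0 1 2 3]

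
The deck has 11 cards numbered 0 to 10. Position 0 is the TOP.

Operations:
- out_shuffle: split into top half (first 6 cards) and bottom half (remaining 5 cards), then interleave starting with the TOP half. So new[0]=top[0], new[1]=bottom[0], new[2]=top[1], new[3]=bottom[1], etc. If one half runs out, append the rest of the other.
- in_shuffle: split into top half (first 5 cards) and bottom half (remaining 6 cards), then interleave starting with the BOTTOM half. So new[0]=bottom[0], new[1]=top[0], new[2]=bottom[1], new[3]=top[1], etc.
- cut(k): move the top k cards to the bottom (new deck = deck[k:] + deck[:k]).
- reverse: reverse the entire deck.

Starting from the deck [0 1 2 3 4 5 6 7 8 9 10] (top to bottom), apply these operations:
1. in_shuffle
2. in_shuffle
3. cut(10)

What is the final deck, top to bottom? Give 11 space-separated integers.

After op 1 (in_shuffle): [5 0 6 1 7 2 8 3 9 4 10]
After op 2 (in_shuffle): [2 5 8 0 3 6 9 1 4 7 10]
After op 3 (cut(10)): [10 2 5 8 0 3 6 9 1 4 7]

Answer: 10 2 5 8 0 3 6 9 1 4 7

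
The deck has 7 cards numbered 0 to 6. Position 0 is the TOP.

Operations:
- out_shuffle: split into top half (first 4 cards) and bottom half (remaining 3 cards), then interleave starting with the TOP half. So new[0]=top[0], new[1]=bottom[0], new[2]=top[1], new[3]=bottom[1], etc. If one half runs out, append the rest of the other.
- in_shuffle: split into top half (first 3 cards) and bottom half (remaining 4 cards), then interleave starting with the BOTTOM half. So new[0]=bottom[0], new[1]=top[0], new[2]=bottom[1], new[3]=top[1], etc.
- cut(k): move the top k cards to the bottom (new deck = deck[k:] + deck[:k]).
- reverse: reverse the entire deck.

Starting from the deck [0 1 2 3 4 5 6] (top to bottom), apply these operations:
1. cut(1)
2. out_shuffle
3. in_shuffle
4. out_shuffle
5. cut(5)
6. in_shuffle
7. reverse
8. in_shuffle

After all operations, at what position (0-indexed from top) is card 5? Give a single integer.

Answer: 0

Derivation:
After op 1 (cut(1)): [1 2 3 4 5 6 0]
After op 2 (out_shuffle): [1 5 2 6 3 0 4]
After op 3 (in_shuffle): [6 1 3 5 0 2 4]
After op 4 (out_shuffle): [6 0 1 2 3 4 5]
After op 5 (cut(5)): [4 5 6 0 1 2 3]
After op 6 (in_shuffle): [0 4 1 5 2 6 3]
After op 7 (reverse): [3 6 2 5 1 4 0]
After op 8 (in_shuffle): [5 3 1 6 4 2 0]
Card 5 is at position 0.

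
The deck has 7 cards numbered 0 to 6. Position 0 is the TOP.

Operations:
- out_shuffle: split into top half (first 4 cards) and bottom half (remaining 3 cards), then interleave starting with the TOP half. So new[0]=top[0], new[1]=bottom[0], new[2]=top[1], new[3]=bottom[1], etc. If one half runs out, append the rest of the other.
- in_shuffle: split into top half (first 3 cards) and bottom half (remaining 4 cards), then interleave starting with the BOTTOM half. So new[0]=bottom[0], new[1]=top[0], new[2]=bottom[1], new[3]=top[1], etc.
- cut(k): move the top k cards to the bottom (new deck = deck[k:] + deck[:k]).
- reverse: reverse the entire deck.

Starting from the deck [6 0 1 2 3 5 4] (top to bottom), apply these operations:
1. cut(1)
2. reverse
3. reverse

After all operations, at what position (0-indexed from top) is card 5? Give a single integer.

Answer: 4

Derivation:
After op 1 (cut(1)): [0 1 2 3 5 4 6]
After op 2 (reverse): [6 4 5 3 2 1 0]
After op 3 (reverse): [0 1 2 3 5 4 6]
Card 5 is at position 4.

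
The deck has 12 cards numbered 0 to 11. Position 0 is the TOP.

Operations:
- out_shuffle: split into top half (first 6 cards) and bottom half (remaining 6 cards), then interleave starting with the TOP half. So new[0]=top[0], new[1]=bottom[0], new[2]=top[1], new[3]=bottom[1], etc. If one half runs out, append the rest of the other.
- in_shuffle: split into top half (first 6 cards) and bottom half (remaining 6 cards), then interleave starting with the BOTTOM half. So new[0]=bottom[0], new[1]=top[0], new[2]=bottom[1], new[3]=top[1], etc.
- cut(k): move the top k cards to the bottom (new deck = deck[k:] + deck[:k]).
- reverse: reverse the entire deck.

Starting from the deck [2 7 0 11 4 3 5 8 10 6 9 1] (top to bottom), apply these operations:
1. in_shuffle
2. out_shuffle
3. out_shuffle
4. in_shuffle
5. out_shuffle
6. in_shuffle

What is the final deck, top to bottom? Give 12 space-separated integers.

Answer: 7 11 2 0 8 5 3 4 6 1 10 9

Derivation:
After op 1 (in_shuffle): [5 2 8 7 10 0 6 11 9 4 1 3]
After op 2 (out_shuffle): [5 6 2 11 8 9 7 4 10 1 0 3]
After op 3 (out_shuffle): [5 7 6 4 2 10 11 1 8 0 9 3]
After op 4 (in_shuffle): [11 5 1 7 8 6 0 4 9 2 3 10]
After op 5 (out_shuffle): [11 0 5 4 1 9 7 2 8 3 6 10]
After op 6 (in_shuffle): [7 11 2 0 8 5 3 4 6 1 10 9]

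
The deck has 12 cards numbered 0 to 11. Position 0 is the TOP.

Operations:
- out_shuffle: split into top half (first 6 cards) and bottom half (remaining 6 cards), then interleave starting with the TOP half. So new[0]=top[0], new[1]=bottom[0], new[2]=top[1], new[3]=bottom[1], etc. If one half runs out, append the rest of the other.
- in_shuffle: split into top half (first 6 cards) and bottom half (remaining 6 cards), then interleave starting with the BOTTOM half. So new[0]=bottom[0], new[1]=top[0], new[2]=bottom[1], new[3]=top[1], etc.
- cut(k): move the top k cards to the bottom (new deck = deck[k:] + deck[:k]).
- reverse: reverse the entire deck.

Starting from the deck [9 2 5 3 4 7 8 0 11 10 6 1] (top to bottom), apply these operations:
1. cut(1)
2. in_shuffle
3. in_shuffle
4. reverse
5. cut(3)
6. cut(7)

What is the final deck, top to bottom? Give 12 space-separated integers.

After op 1 (cut(1)): [2 5 3 4 7 8 0 11 10 6 1 9]
After op 2 (in_shuffle): [0 2 11 5 10 3 6 4 1 7 9 8]
After op 3 (in_shuffle): [6 0 4 2 1 11 7 5 9 10 8 3]
After op 4 (reverse): [3 8 10 9 5 7 11 1 2 4 0 6]
After op 5 (cut(3)): [9 5 7 11 1 2 4 0 6 3 8 10]
After op 6 (cut(7)): [0 6 3 8 10 9 5 7 11 1 2 4]

Answer: 0 6 3 8 10 9 5 7 11 1 2 4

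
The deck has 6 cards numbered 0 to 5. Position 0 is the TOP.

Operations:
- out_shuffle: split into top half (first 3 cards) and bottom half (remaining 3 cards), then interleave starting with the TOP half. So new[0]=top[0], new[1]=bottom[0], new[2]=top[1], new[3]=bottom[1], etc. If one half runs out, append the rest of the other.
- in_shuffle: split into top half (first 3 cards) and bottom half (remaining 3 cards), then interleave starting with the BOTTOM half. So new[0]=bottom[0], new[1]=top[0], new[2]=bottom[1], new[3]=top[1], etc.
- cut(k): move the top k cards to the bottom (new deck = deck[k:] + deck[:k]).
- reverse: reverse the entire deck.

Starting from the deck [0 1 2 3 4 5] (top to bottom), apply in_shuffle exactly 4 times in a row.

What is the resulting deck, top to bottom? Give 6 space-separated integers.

Answer: 3 0 4 1 5 2

Derivation:
After op 1 (in_shuffle): [3 0 4 1 5 2]
After op 2 (in_shuffle): [1 3 5 0 2 4]
After op 3 (in_shuffle): [0 1 2 3 4 5]
After op 4 (in_shuffle): [3 0 4 1 5 2]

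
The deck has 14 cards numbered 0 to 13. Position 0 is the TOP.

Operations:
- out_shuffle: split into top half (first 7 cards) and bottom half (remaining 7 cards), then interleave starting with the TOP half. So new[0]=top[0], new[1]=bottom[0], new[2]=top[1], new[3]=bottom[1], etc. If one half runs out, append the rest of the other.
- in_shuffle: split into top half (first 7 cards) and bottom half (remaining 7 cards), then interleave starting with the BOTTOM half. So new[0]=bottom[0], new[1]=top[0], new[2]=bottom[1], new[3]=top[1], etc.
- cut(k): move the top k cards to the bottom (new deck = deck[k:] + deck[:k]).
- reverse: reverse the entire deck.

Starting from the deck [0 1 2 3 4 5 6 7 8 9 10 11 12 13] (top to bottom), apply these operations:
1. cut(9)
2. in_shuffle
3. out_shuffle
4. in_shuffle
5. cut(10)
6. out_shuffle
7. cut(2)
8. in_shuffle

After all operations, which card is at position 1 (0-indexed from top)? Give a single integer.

After op 1 (cut(9)): [9 10 11 12 13 0 1 2 3 4 5 6 7 8]
After op 2 (in_shuffle): [2 9 3 10 4 11 5 12 6 13 7 0 8 1]
After op 3 (out_shuffle): [2 12 9 6 3 13 10 7 4 0 11 8 5 1]
After op 4 (in_shuffle): [7 2 4 12 0 9 11 6 8 3 5 13 1 10]
After op 5 (cut(10)): [5 13 1 10 7 2 4 12 0 9 11 6 8 3]
After op 6 (out_shuffle): [5 12 13 0 1 9 10 11 7 6 2 8 4 3]
After op 7 (cut(2)): [13 0 1 9 10 11 7 6 2 8 4 3 5 12]
After op 8 (in_shuffle): [6 13 2 0 8 1 4 9 3 10 5 11 12 7]
Position 1: card 13.

Answer: 13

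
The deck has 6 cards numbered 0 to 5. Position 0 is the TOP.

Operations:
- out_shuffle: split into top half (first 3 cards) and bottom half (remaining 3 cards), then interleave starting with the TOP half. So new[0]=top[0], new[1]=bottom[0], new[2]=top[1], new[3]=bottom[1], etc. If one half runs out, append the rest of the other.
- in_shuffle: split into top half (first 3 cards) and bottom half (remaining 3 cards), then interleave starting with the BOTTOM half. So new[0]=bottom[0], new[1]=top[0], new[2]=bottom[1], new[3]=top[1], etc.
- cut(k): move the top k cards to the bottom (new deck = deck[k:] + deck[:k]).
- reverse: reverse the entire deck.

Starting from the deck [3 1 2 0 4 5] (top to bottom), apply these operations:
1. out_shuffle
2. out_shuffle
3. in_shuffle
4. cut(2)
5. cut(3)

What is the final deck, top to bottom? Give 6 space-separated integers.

Answer: 0 2 3 1 4 5

Derivation:
After op 1 (out_shuffle): [3 0 1 4 2 5]
After op 2 (out_shuffle): [3 4 0 2 1 5]
After op 3 (in_shuffle): [2 3 1 4 5 0]
After op 4 (cut(2)): [1 4 5 0 2 3]
After op 5 (cut(3)): [0 2 3 1 4 5]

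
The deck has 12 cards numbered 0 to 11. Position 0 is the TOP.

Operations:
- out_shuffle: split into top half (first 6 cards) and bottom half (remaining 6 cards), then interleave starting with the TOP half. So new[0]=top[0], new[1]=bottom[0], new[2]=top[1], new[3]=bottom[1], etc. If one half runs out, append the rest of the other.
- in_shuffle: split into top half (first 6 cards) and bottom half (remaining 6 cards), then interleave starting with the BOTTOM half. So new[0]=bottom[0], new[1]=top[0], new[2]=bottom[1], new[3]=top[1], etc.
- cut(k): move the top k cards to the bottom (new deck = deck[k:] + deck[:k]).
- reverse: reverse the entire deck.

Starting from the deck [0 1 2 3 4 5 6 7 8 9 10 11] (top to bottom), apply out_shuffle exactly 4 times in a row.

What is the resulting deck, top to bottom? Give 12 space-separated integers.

Answer: 0 9 7 5 3 1 10 8 6 4 2 11

Derivation:
After op 1 (out_shuffle): [0 6 1 7 2 8 3 9 4 10 5 11]
After op 2 (out_shuffle): [0 3 6 9 1 4 7 10 2 5 8 11]
After op 3 (out_shuffle): [0 7 3 10 6 2 9 5 1 8 4 11]
After op 4 (out_shuffle): [0 9 7 5 3 1 10 8 6 4 2 11]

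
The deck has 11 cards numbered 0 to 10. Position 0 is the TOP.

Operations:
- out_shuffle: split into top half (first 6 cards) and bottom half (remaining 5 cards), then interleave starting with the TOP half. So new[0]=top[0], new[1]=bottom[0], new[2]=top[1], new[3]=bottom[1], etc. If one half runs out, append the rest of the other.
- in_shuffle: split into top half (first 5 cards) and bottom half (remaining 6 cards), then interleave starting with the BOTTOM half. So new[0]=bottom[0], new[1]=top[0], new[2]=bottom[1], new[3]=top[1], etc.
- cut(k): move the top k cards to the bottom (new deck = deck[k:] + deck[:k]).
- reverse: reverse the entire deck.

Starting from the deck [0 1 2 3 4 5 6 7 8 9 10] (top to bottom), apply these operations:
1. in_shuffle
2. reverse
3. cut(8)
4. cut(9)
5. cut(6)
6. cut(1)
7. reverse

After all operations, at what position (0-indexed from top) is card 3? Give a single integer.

Answer: 9

Derivation:
After op 1 (in_shuffle): [5 0 6 1 7 2 8 3 9 4 10]
After op 2 (reverse): [10 4 9 3 8 2 7 1 6 0 5]
After op 3 (cut(8)): [6 0 5 10 4 9 3 8 2 7 1]
After op 4 (cut(9)): [7 1 6 0 5 10 4 9 3 8 2]
After op 5 (cut(6)): [4 9 3 8 2 7 1 6 0 5 10]
After op 6 (cut(1)): [9 3 8 2 7 1 6 0 5 10 4]
After op 7 (reverse): [4 10 5 0 6 1 7 2 8 3 9]
Card 3 is at position 9.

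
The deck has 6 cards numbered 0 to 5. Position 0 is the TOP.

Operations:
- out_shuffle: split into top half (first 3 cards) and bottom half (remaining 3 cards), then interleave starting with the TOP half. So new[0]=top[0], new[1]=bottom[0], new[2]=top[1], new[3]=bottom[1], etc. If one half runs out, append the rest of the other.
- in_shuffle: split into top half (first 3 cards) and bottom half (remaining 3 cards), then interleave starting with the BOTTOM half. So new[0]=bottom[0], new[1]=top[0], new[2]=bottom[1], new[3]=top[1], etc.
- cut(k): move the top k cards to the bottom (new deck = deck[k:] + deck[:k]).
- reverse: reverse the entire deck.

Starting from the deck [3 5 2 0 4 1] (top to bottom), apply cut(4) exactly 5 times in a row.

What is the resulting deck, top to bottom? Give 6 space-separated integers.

Answer: 2 0 4 1 3 5

Derivation:
After op 1 (cut(4)): [4 1 3 5 2 0]
After op 2 (cut(4)): [2 0 4 1 3 5]
After op 3 (cut(4)): [3 5 2 0 4 1]
After op 4 (cut(4)): [4 1 3 5 2 0]
After op 5 (cut(4)): [2 0 4 1 3 5]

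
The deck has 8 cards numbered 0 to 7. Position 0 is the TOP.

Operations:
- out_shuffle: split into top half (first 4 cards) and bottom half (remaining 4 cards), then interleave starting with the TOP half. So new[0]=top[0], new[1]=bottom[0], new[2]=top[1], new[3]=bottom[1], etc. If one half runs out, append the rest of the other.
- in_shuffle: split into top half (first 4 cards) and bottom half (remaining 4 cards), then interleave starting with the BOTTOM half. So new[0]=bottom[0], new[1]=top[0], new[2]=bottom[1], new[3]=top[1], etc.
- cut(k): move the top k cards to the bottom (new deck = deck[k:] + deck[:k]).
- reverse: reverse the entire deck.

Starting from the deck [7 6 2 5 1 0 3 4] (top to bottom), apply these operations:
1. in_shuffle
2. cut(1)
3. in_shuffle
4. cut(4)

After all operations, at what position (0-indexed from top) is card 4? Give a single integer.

Answer: 6

Derivation:
After op 1 (in_shuffle): [1 7 0 6 3 2 4 5]
After op 2 (cut(1)): [7 0 6 3 2 4 5 1]
After op 3 (in_shuffle): [2 7 4 0 5 6 1 3]
After op 4 (cut(4)): [5 6 1 3 2 7 4 0]
Card 4 is at position 6.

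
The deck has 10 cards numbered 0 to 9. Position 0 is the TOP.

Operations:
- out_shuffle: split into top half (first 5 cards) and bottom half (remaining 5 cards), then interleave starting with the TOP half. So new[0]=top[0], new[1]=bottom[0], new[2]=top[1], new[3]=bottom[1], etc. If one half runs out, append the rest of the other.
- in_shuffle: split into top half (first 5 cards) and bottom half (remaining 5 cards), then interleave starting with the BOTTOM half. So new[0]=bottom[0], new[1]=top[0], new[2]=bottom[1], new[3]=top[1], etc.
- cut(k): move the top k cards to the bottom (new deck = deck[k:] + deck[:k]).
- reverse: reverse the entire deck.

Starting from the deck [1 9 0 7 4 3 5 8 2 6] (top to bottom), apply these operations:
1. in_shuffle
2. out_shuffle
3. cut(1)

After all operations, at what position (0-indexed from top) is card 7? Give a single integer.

After op 1 (in_shuffle): [3 1 5 9 8 0 2 7 6 4]
After op 2 (out_shuffle): [3 0 1 2 5 7 9 6 8 4]
After op 3 (cut(1)): [0 1 2 5 7 9 6 8 4 3]
Card 7 is at position 4.

Answer: 4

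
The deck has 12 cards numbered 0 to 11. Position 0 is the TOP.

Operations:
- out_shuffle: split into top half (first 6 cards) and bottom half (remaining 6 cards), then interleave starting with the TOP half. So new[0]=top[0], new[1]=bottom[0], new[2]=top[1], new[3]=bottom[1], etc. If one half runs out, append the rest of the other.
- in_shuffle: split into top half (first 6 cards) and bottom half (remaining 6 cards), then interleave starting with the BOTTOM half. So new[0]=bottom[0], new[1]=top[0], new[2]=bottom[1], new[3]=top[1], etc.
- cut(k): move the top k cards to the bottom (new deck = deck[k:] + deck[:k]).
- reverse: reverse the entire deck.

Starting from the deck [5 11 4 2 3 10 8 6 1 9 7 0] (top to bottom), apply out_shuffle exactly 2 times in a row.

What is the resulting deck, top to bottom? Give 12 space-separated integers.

After op 1 (out_shuffle): [5 8 11 6 4 1 2 9 3 7 10 0]
After op 2 (out_shuffle): [5 2 8 9 11 3 6 7 4 10 1 0]

Answer: 5 2 8 9 11 3 6 7 4 10 1 0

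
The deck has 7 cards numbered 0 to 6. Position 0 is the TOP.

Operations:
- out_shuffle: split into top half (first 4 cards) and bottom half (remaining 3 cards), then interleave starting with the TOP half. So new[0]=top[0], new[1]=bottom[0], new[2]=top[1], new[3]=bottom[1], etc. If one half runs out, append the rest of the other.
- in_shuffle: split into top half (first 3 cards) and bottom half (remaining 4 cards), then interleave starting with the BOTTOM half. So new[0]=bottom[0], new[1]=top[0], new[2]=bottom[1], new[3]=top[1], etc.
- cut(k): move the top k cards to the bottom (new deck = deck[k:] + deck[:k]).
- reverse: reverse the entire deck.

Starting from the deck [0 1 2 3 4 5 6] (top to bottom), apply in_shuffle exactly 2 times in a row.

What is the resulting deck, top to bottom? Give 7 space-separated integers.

After op 1 (in_shuffle): [3 0 4 1 5 2 6]
After op 2 (in_shuffle): [1 3 5 0 2 4 6]

Answer: 1 3 5 0 2 4 6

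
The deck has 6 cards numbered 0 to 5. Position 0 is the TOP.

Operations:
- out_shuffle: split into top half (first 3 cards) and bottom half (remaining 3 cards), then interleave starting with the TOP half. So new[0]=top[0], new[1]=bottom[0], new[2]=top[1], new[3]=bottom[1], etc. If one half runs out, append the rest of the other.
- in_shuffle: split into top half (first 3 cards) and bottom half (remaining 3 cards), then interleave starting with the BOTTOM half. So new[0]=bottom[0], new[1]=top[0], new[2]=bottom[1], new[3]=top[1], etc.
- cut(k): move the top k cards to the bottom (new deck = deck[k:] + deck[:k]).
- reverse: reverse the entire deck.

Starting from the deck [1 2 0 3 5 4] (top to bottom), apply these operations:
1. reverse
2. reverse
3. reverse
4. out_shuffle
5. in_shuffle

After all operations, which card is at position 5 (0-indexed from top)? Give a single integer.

After op 1 (reverse): [4 5 3 0 2 1]
After op 2 (reverse): [1 2 0 3 5 4]
After op 3 (reverse): [4 5 3 0 2 1]
After op 4 (out_shuffle): [4 0 5 2 3 1]
After op 5 (in_shuffle): [2 4 3 0 1 5]
Position 5: card 5.

Answer: 5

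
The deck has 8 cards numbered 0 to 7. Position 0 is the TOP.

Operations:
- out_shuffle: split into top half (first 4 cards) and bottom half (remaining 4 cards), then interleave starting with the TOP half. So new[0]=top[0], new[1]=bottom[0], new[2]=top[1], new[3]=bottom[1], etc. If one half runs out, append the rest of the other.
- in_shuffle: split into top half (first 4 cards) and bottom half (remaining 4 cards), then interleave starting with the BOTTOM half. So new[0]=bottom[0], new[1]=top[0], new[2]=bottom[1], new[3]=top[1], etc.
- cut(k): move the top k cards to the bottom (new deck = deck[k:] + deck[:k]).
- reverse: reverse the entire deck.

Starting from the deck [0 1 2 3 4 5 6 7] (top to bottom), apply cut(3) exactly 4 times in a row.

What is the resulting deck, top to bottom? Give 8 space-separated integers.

After op 1 (cut(3)): [3 4 5 6 7 0 1 2]
After op 2 (cut(3)): [6 7 0 1 2 3 4 5]
After op 3 (cut(3)): [1 2 3 4 5 6 7 0]
After op 4 (cut(3)): [4 5 6 7 0 1 2 3]

Answer: 4 5 6 7 0 1 2 3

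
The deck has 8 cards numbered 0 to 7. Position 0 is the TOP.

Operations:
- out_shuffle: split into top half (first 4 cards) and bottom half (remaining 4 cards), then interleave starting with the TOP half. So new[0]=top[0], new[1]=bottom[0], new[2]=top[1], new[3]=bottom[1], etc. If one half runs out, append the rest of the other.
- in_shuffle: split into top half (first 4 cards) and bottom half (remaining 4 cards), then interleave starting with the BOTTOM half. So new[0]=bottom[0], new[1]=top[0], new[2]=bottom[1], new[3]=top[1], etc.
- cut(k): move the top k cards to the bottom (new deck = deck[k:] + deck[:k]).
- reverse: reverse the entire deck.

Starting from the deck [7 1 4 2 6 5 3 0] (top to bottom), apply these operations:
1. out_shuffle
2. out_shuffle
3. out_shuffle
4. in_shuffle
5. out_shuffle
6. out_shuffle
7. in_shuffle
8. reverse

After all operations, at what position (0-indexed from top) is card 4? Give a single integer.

Answer: 3

Derivation:
After op 1 (out_shuffle): [7 6 1 5 4 3 2 0]
After op 2 (out_shuffle): [7 4 6 3 1 2 5 0]
After op 3 (out_shuffle): [7 1 4 2 6 5 3 0]
After op 4 (in_shuffle): [6 7 5 1 3 4 0 2]
After op 5 (out_shuffle): [6 3 7 4 5 0 1 2]
After op 6 (out_shuffle): [6 5 3 0 7 1 4 2]
After op 7 (in_shuffle): [7 6 1 5 4 3 2 0]
After op 8 (reverse): [0 2 3 4 5 1 6 7]
Card 4 is at position 3.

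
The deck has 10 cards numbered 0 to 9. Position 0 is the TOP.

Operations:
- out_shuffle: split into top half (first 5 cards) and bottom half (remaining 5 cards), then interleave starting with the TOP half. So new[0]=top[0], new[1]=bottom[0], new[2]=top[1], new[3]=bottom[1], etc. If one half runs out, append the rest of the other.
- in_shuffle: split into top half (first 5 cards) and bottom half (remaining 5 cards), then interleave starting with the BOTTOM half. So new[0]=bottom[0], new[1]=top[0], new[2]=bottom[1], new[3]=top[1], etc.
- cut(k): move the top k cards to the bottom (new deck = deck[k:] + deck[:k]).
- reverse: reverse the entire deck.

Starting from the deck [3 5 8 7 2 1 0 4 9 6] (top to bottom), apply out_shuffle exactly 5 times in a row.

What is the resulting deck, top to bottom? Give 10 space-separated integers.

After op 1 (out_shuffle): [3 1 5 0 8 4 7 9 2 6]
After op 2 (out_shuffle): [3 4 1 7 5 9 0 2 8 6]
After op 3 (out_shuffle): [3 9 4 0 1 2 7 8 5 6]
After op 4 (out_shuffle): [3 2 9 7 4 8 0 5 1 6]
After op 5 (out_shuffle): [3 8 2 0 9 5 7 1 4 6]

Answer: 3 8 2 0 9 5 7 1 4 6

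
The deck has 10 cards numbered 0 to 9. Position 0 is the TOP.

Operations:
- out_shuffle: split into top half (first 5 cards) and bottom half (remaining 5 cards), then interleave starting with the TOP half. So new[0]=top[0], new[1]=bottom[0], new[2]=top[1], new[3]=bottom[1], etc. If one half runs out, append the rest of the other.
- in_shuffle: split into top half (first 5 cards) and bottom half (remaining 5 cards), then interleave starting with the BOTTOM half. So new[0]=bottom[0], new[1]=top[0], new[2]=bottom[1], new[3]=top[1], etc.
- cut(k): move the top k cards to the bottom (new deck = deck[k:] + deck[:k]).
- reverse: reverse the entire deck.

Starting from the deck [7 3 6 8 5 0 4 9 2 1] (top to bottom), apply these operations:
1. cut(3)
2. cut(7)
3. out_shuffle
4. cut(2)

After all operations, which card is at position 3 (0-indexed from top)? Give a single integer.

Answer: 9

Derivation:
After op 1 (cut(3)): [8 5 0 4 9 2 1 7 3 6]
After op 2 (cut(7)): [7 3 6 8 5 0 4 9 2 1]
After op 3 (out_shuffle): [7 0 3 4 6 9 8 2 5 1]
After op 4 (cut(2)): [3 4 6 9 8 2 5 1 7 0]
Position 3: card 9.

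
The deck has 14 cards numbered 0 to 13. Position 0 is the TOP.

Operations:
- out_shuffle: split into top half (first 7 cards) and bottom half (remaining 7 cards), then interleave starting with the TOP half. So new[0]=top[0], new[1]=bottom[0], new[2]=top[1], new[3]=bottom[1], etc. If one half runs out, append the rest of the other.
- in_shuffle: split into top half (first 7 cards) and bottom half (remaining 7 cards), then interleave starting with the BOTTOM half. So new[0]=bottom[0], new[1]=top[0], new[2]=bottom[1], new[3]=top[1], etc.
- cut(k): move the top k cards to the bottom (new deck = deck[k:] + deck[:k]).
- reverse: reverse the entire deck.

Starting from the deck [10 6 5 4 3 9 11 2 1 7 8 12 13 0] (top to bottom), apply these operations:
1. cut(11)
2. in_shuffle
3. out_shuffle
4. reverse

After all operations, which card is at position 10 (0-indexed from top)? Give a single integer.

Answer: 1

Derivation:
After op 1 (cut(11)): [12 13 0 10 6 5 4 3 9 11 2 1 7 8]
After op 2 (in_shuffle): [3 12 9 13 11 0 2 10 1 6 7 5 8 4]
After op 3 (out_shuffle): [3 10 12 1 9 6 13 7 11 5 0 8 2 4]
After op 4 (reverse): [4 2 8 0 5 11 7 13 6 9 1 12 10 3]
Position 10: card 1.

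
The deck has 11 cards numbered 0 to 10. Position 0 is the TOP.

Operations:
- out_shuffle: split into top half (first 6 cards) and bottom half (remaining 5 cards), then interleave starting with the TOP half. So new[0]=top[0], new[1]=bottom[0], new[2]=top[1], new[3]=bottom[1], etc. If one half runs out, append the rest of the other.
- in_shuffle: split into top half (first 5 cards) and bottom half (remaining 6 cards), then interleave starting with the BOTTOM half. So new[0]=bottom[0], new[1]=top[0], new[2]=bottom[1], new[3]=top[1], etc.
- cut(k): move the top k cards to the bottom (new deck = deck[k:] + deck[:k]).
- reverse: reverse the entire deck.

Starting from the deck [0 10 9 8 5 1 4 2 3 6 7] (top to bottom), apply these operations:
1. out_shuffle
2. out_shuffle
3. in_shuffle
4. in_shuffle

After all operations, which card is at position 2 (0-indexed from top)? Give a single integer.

After op 1 (out_shuffle): [0 4 10 2 9 3 8 6 5 7 1]
After op 2 (out_shuffle): [0 8 4 6 10 5 2 7 9 1 3]
After op 3 (in_shuffle): [5 0 2 8 7 4 9 6 1 10 3]
After op 4 (in_shuffle): [4 5 9 0 6 2 1 8 10 7 3]
Position 2: card 9.

Answer: 9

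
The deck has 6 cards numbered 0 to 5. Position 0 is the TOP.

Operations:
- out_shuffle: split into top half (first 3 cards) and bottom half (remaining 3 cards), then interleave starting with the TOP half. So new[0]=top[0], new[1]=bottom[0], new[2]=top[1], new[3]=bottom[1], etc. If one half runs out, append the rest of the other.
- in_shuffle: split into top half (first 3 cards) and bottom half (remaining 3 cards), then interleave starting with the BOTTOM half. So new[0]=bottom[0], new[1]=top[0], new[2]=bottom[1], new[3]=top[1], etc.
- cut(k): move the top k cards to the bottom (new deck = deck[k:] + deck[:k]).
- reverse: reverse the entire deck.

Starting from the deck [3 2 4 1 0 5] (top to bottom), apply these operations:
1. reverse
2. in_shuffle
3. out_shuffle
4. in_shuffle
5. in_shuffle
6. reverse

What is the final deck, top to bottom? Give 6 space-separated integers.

After op 1 (reverse): [5 0 1 4 2 3]
After op 2 (in_shuffle): [4 5 2 0 3 1]
After op 3 (out_shuffle): [4 0 5 3 2 1]
After op 4 (in_shuffle): [3 4 2 0 1 5]
After op 5 (in_shuffle): [0 3 1 4 5 2]
After op 6 (reverse): [2 5 4 1 3 0]

Answer: 2 5 4 1 3 0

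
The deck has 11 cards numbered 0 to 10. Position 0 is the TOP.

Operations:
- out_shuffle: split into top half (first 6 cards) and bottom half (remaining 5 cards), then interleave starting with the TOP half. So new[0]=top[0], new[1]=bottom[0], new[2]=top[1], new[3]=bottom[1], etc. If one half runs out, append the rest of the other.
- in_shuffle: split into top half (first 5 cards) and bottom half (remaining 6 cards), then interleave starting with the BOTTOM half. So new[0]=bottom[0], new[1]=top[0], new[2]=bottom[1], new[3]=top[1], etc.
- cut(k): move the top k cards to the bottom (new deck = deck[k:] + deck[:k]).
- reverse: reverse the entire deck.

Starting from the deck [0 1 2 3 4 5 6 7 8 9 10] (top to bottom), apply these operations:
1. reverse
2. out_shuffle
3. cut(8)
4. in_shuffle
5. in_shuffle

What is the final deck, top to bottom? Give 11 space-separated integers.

After op 1 (reverse): [10 9 8 7 6 5 4 3 2 1 0]
After op 2 (out_shuffle): [10 4 9 3 8 2 7 1 6 0 5]
After op 3 (cut(8)): [6 0 5 10 4 9 3 8 2 7 1]
After op 4 (in_shuffle): [9 6 3 0 8 5 2 10 7 4 1]
After op 5 (in_shuffle): [5 9 2 6 10 3 7 0 4 8 1]

Answer: 5 9 2 6 10 3 7 0 4 8 1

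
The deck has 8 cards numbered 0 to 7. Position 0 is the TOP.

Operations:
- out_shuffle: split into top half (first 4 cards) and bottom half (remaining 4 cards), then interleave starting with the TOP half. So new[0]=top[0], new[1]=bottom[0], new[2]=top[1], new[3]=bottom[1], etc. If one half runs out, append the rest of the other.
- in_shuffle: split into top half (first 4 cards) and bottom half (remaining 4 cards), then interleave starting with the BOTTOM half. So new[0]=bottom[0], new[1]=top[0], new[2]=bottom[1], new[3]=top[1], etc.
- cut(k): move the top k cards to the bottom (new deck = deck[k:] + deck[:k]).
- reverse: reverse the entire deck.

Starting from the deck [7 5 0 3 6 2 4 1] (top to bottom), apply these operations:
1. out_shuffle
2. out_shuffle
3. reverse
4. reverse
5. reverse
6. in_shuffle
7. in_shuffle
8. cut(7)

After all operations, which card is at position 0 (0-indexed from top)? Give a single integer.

Answer: 2

Derivation:
After op 1 (out_shuffle): [7 6 5 2 0 4 3 1]
After op 2 (out_shuffle): [7 0 6 4 5 3 2 1]
After op 3 (reverse): [1 2 3 5 4 6 0 7]
After op 4 (reverse): [7 0 6 4 5 3 2 1]
After op 5 (reverse): [1 2 3 5 4 6 0 7]
After op 6 (in_shuffle): [4 1 6 2 0 3 7 5]
After op 7 (in_shuffle): [0 4 3 1 7 6 5 2]
After op 8 (cut(7)): [2 0 4 3 1 7 6 5]
Position 0: card 2.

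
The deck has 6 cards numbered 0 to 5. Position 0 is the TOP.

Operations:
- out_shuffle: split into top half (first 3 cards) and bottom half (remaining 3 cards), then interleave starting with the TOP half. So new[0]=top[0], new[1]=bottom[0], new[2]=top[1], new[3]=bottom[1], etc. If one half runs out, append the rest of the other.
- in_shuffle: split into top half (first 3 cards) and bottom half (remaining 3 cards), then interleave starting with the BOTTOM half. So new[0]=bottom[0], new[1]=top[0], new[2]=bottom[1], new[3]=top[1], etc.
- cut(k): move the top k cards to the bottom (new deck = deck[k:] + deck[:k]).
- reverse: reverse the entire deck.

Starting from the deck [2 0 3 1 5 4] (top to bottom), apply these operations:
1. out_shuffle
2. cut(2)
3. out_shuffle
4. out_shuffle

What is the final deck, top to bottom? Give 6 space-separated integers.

Answer: 0 2 4 3 5 1

Derivation:
After op 1 (out_shuffle): [2 1 0 5 3 4]
After op 2 (cut(2)): [0 5 3 4 2 1]
After op 3 (out_shuffle): [0 4 5 2 3 1]
After op 4 (out_shuffle): [0 2 4 3 5 1]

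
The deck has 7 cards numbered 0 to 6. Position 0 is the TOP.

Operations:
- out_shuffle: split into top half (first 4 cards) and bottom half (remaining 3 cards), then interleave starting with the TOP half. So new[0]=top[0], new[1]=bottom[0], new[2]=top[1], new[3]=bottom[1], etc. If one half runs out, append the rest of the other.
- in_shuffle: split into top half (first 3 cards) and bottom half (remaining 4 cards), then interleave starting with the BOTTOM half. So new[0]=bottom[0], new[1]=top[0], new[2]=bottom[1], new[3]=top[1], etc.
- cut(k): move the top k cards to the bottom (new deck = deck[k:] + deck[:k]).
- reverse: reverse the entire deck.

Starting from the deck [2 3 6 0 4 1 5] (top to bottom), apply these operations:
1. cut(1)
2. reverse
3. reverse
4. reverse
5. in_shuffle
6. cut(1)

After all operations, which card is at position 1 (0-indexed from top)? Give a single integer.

After op 1 (cut(1)): [3 6 0 4 1 5 2]
After op 2 (reverse): [2 5 1 4 0 6 3]
After op 3 (reverse): [3 6 0 4 1 5 2]
After op 4 (reverse): [2 5 1 4 0 6 3]
After op 5 (in_shuffle): [4 2 0 5 6 1 3]
After op 6 (cut(1)): [2 0 5 6 1 3 4]
Position 1: card 0.

Answer: 0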